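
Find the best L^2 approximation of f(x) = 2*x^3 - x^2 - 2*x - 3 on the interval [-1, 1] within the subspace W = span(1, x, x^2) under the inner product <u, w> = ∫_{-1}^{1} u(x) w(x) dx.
g(x) = -x^2 - 4*x/5 - 3

The best approximation g ∈ W is the orthogonal projection of f onto W. Writing g = a_0 + a_1 x + a_2 x^2, the coefficients solve the normal equations G · a = b where
  G_{ij} = <φ_i, φ_j> and b_i = <f, φ_i>, with φ_0 = 1, φ_1 = x, φ_2 = x^2.
G =
  [2, 0, 2/3]
  [0, 2/3, 0]
  [2/3, 0, 2/5],
b = (-20/3, -8/15, -12/5).
Solving gives a_0 = -3, a_1 = -4/5, a_2 = -1, so
  g(x) = -x^2 - 4*x/5 - 3.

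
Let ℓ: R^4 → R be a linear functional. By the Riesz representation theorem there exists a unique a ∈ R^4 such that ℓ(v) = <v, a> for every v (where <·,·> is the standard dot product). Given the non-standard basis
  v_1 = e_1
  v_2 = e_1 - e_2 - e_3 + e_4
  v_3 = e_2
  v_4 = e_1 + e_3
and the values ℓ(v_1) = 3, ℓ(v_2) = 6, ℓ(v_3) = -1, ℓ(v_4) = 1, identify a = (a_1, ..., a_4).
a = (3, -1, -2, 0)

Write a = (a_1, ..., a_4) in the standard basis. For each basis vector v_i, ℓ(v_i) = <v_i, a> is a linear equation in the a_j's. Collect the n equations into a matrix system V a = ℓ, where row i of V is v_i (expressed in the standard basis). Since V is invertible (lower-triangular with 1s on the diagonal, up to permutation), solve by back-substitution:
  V =
[[1, 0, 0, 0],
 [1, -1, -1, 1],
 [0, 1, 0, 0],
 [1, 0, 1, 0]]
  V a = (3, 6, -1, 1)
Solving gives a = (3, -1, -2, 0).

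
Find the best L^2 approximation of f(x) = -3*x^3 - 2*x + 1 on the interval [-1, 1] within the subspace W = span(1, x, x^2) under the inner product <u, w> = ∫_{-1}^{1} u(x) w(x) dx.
g(x) = 1 - 19*x/5

The best approximation g ∈ W is the orthogonal projection of f onto W. Writing g = a_0 + a_1 x + a_2 x^2, the coefficients solve the normal equations G · a = b where
  G_{ij} = <φ_i, φ_j> and b_i = <f, φ_i>, with φ_0 = 1, φ_1 = x, φ_2 = x^2.
G =
  [2, 0, 2/3]
  [0, 2/3, 0]
  [2/3, 0, 2/5],
b = (2, -38/15, 2/3).
Solving gives a_0 = 1, a_1 = -19/5, a_2 = 0, so
  g(x) = 1 - 19*x/5.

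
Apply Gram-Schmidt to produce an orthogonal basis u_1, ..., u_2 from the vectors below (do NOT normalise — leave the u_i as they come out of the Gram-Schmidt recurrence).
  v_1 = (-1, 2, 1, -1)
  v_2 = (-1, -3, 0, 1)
Orthogonal basis:
  u_1 = (-1, 2, 1, -1)
  u_2 = (-13/7, -9/7, 6/7, 1/7)

Apply the Gram-Schmidt recurrence
  u_1 = v_1
  u_i = v_i − Σ_{j<i} ((v_i · u_j) / (u_j · u_j)) · u_j.

Step by step this gives:
  u_1 = (-1, 2, 1, -1)
  u_2 = (-13/7, -9/7, 6/7, 1/7)

Orthogonality check:
  u_2 · u_1 = 0 (should be 0)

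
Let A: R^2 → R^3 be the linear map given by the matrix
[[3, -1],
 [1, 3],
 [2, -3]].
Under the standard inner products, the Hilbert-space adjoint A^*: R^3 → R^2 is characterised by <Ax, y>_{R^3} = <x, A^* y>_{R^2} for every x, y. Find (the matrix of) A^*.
A^* = A^T =
[[3, 1, 2],
 [-1, 3, -3]]

For real matrices with standard dot products, the defining identity <Ax, y> = <x, A^* y> gives (Ax)^T y = x^T (A^*) y, i.e. x^T A^T y = x^T (A^*) y. Since this holds for all x, y, we must have A^* = A^T. Therefore
A^* =
[[3, 1, 2],
 [-1, 3, -3]].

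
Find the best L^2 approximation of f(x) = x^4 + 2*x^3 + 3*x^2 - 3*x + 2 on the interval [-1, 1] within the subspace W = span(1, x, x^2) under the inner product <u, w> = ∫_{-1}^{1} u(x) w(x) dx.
g(x) = 27*x^2/7 - 9*x/5 + 67/35

The best approximation g ∈ W is the orthogonal projection of f onto W. Writing g = a_0 + a_1 x + a_2 x^2, the coefficients solve the normal equations G · a = b where
  G_{ij} = <φ_i, φ_j> and b_i = <f, φ_i>, with φ_0 = 1, φ_1 = x, φ_2 = x^2.
G =
  [2, 0, 2/3]
  [0, 2/3, 0]
  [2/3, 0, 2/5],
b = (32/5, -6/5, 296/105).
Solving gives a_0 = 67/35, a_1 = -9/5, a_2 = 27/7, so
  g(x) = 27*x^2/7 - 9*x/5 + 67/35.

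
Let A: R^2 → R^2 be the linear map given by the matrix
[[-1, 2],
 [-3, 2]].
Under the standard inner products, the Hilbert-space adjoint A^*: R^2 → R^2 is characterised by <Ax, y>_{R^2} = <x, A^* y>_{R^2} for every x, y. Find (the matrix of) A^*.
A^* = A^T =
[[-1, -3],
 [2, 2]]

For real matrices with standard dot products, the defining identity <Ax, y> = <x, A^* y> gives (Ax)^T y = x^T (A^*) y, i.e. x^T A^T y = x^T (A^*) y. Since this holds for all x, y, we must have A^* = A^T. Therefore
A^* =
[[-1, -3],
 [2, 2]].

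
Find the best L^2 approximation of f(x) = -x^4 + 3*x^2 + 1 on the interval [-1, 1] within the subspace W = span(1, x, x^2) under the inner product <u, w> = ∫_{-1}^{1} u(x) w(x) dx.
g(x) = 15*x^2/7 + 38/35

The best approximation g ∈ W is the orthogonal projection of f onto W. Writing g = a_0 + a_1 x + a_2 x^2, the coefficients solve the normal equations G · a = b where
  G_{ij} = <φ_i, φ_j> and b_i = <f, φ_i>, with φ_0 = 1, φ_1 = x, φ_2 = x^2.
G =
  [2, 0, 2/3]
  [0, 2/3, 0]
  [2/3, 0, 2/5],
b = (18/5, 0, 166/105).
Solving gives a_0 = 38/35, a_1 = 0, a_2 = 15/7, so
  g(x) = 15*x^2/7 + 38/35.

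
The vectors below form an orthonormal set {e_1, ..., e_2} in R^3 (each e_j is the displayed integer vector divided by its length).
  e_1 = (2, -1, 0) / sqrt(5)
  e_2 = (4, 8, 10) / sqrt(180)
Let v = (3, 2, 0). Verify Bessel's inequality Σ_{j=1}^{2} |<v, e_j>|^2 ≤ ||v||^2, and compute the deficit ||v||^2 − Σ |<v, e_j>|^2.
Σ |<v, e_j>|^2 = 68/9; ||v||^2 = 13; deficit = 49/9

Write each e_j = u_j / sqrt(<u_j, u_j>) where u_j is the displayed integer vector. Then <v, e_j> = <v, u_j> / sqrt(<u_j, u_j>), so |<v, e_j>|^2 = <v, u_j>^2 / <u_j, u_j>.
Coefficients: <v, e_1> = 4/sqrt(5), <v, e_2> = 28/sqrt(180).
Square and sum: Σ |<v, e_j>|^2 = 68/9.
Compute ||v||^2 = v·v = 13.
Deficit = 13 − 68/9 = 49/9 ≥ 0, confirming Bessel's inequality. (The deficit equals ||v − Σ <v,e_j> e_j||^2, the squared distance from v to span{e_j}.)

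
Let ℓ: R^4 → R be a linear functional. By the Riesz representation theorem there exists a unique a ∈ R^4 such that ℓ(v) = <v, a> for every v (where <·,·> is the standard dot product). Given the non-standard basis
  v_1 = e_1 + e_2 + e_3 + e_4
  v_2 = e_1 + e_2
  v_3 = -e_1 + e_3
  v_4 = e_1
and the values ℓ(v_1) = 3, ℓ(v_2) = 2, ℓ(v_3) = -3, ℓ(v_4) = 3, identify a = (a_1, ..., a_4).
a = (3, -1, 0, 1)

Write a = (a_1, ..., a_4) in the standard basis. For each basis vector v_i, ℓ(v_i) = <v_i, a> is a linear equation in the a_j's. Collect the n equations into a matrix system V a = ℓ, where row i of V is v_i (expressed in the standard basis). Since V is invertible (lower-triangular with 1s on the diagonal, up to permutation), solve by back-substitution:
  V =
[[1, 1, 1, 1],
 [1, 1, 0, 0],
 [-1, 0, 1, 0],
 [1, 0, 0, 0]]
  V a = (3, 2, -3, 3)
Solving gives a = (3, -1, 0, 1).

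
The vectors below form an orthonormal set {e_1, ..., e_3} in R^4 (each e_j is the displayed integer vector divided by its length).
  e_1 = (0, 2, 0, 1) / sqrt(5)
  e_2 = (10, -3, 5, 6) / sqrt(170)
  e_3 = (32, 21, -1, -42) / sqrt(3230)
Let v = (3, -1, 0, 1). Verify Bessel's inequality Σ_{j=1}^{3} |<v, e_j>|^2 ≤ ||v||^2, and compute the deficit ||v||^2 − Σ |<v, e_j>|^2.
Σ |<v, e_j>|^2 = 901/95; ||v||^2 = 11; deficit = 144/95

Write each e_j = u_j / sqrt(<u_j, u_j>) where u_j is the displayed integer vector. Then <v, e_j> = <v, u_j> / sqrt(<u_j, u_j>), so |<v, e_j>|^2 = <v, u_j>^2 / <u_j, u_j>.
Coefficients: <v, e_1> = -1/sqrt(5), <v, e_2> = 39/sqrt(170), <v, e_3> = 33/sqrt(3230).
Square and sum: Σ |<v, e_j>|^2 = 901/95.
Compute ||v||^2 = v·v = 11.
Deficit = 11 − 901/95 = 144/95 ≥ 0, confirming Bessel's inequality. (The deficit equals ||v − Σ <v,e_j> e_j||^2, the squared distance from v to span{e_j}.)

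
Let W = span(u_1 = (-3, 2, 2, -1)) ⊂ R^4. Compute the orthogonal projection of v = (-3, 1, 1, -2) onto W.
proj_W(v) = (-5/2, 5/3, 5/3, -5/6)

Set up U = [u_1 | ... | u_1] ∈ R^(4×1). The projector onto W = col(U) is P = U (U^T U)^(-1) U^T.
Compute U^T U =
  [18],
and U^T v = (15).
Solve U^T U · c = U^T v for the coefficients: c = (5/6). The projection is proj_W(v) = U c.
Check: (v - proj_W(v)) · u_1 = 0  (should be 0).
Result: proj_W(v) = (-5/2, 5/3, 5/3, -5/6).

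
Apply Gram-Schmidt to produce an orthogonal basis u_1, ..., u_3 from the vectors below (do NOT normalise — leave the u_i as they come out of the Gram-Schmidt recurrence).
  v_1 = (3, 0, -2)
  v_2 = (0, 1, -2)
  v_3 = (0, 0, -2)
Orthogonal basis:
  u_1 = (3, 0, -2)
  u_2 = (-12/13, 1, -18/13)
  u_3 = (-12/49, -36/49, -18/49)

Apply the Gram-Schmidt recurrence
  u_1 = v_1
  u_i = v_i − Σ_{j<i} ((v_i · u_j) / (u_j · u_j)) · u_j.

Step by step this gives:
  u_1 = (3, 0, -2)
  u_2 = (-12/13, 1, -18/13)
  u_3 = (-12/49, -36/49, -18/49)

Orthogonality check:
  u_2 · u_1 = 0 (should be 0)
  u_3 · u_1 = 0 (should be 0)
  u_3 · u_2 = 0 (should be 0)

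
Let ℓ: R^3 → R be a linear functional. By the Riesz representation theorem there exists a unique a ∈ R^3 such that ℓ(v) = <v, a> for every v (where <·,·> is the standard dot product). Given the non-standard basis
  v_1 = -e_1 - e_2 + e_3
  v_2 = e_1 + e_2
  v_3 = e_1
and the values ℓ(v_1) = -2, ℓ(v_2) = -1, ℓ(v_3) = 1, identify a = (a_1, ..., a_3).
a = (1, -2, -3)

Write a = (a_1, ..., a_3) in the standard basis. For each basis vector v_i, ℓ(v_i) = <v_i, a> is a linear equation in the a_j's. Collect the n equations into a matrix system V a = ℓ, where row i of V is v_i (expressed in the standard basis). Since V is invertible (lower-triangular with 1s on the diagonal, up to permutation), solve by back-substitution:
  V =
[[-1, -1, 1],
 [1, 1, 0],
 [1, 0, 0]]
  V a = (-2, -1, 1)
Solving gives a = (1, -2, -3).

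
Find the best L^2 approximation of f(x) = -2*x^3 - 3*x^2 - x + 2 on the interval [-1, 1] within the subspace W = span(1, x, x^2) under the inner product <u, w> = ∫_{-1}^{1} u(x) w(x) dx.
g(x) = -3*x^2 - 11*x/5 + 2

The best approximation g ∈ W is the orthogonal projection of f onto W. Writing g = a_0 + a_1 x + a_2 x^2, the coefficients solve the normal equations G · a = b where
  G_{ij} = <φ_i, φ_j> and b_i = <f, φ_i>, with φ_0 = 1, φ_1 = x, φ_2 = x^2.
G =
  [2, 0, 2/3]
  [0, 2/3, 0]
  [2/3, 0, 2/5],
b = (2, -22/15, 2/15).
Solving gives a_0 = 2, a_1 = -11/5, a_2 = -3, so
  g(x) = -3*x^2 - 11*x/5 + 2.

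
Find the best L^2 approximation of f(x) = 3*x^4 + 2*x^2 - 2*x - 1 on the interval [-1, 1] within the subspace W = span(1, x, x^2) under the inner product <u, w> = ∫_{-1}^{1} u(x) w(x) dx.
g(x) = 32*x^2/7 - 2*x - 44/35

The best approximation g ∈ W is the orthogonal projection of f onto W. Writing g = a_0 + a_1 x + a_2 x^2, the coefficients solve the normal equations G · a = b where
  G_{ij} = <φ_i, φ_j> and b_i = <f, φ_i>, with φ_0 = 1, φ_1 = x, φ_2 = x^2.
G =
  [2, 0, 2/3]
  [0, 2/3, 0]
  [2/3, 0, 2/5],
b = (8/15, -4/3, 104/105).
Solving gives a_0 = -44/35, a_1 = -2, a_2 = 32/7, so
  g(x) = 32*x^2/7 - 2*x - 44/35.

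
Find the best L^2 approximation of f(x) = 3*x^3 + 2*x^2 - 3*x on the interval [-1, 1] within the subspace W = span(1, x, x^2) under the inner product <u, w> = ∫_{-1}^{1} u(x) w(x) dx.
g(x) = 2*x^2 - 6*x/5

The best approximation g ∈ W is the orthogonal projection of f onto W. Writing g = a_0 + a_1 x + a_2 x^2, the coefficients solve the normal equations G · a = b where
  G_{ij} = <φ_i, φ_j> and b_i = <f, φ_i>, with φ_0 = 1, φ_1 = x, φ_2 = x^2.
G =
  [2, 0, 2/3]
  [0, 2/3, 0]
  [2/3, 0, 2/5],
b = (4/3, -4/5, 4/5).
Solving gives a_0 = 0, a_1 = -6/5, a_2 = 2, so
  g(x) = 2*x^2 - 6*x/5.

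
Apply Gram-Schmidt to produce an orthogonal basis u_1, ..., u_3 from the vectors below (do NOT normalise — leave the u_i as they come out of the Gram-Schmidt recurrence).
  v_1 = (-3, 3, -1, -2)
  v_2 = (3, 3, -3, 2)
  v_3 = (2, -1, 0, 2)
Orthogonal basis:
  u_1 = (-3, 3, -1, -2)
  u_2 = (66/23, 72/23, -70/23, 44/23)
  u_3 = (-26/89, 4/89, 6/89, 42/89)

Apply the Gram-Schmidt recurrence
  u_1 = v_1
  u_i = v_i − Σ_{j<i} ((v_i · u_j) / (u_j · u_j)) · u_j.

Step by step this gives:
  u_1 = (-3, 3, -1, -2)
  u_2 = (66/23, 72/23, -70/23, 44/23)
  u_3 = (-26/89, 4/89, 6/89, 42/89)

Orthogonality check:
  u_2 · u_1 = 0 (should be 0)
  u_3 · u_1 = 0 (should be 0)
  u_3 · u_2 = 0 (should be 0)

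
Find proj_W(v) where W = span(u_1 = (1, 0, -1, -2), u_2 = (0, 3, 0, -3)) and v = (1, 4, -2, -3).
proj_W(v) = (1/2, 3, -1/2, -4)

Set up U = [u_1 | ... | u_2] ∈ R^(4×2). The projector onto W = col(U) is P = U (U^T U)^(-1) U^T.
Compute U^T U =
  [6, 6]
  [6, 18],
and U^T v = (9, 21).
Solve U^T U · c = U^T v for the coefficients: c = (1/2, 1). The projection is proj_W(v) = U c.
Check: (v - proj_W(v)) · u_1 = 0  (should be 0).
Check: (v - proj_W(v)) · u_2 = 0  (should be 0).
Result: proj_W(v) = (1/2, 3, -1/2, -4).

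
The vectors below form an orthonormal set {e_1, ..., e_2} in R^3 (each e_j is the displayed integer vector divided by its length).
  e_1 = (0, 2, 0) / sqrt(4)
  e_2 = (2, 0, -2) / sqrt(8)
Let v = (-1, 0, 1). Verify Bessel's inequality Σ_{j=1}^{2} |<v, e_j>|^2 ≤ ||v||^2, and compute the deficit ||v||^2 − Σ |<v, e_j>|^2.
Σ |<v, e_j>|^2 = 2; ||v||^2 = 2; deficit = 0

Write each e_j = u_j / sqrt(<u_j, u_j>) where u_j is the displayed integer vector. Then <v, e_j> = <v, u_j> / sqrt(<u_j, u_j>), so |<v, e_j>|^2 = <v, u_j>^2 / <u_j, u_j>.
Coefficients: <v, e_1> = 0/sqrt(4), <v, e_2> = -4/sqrt(8).
Square and sum: Σ |<v, e_j>|^2 = 2.
Compute ||v||^2 = v·v = 2.
Deficit = 2 − 2 = 0 ≥ 0, confirming Bessel's inequality. (The deficit equals ||v − Σ <v,e_j> e_j||^2, the squared distance from v to span{e_j}.)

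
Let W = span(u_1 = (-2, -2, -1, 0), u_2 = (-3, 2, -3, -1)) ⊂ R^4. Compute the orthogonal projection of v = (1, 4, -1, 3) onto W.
proj_W(v) = (97/91, 46/13, -19/91, -45/91)

Set up U = [u_1 | ... | u_2] ∈ R^(4×2). The projector onto W = col(U) is P = U (U^T U)^(-1) U^T.
Compute U^T U =
  [9, 5]
  [5, 23],
and U^T v = (-9, 5).
Solve U^T U · c = U^T v for the coefficients: c = (-116/91, 45/91). The projection is proj_W(v) = U c.
Check: (v - proj_W(v)) · u_1 = 0  (should be 0).
Check: (v - proj_W(v)) · u_2 = 0  (should be 0).
Result: proj_W(v) = (97/91, 46/13, -19/91, -45/91).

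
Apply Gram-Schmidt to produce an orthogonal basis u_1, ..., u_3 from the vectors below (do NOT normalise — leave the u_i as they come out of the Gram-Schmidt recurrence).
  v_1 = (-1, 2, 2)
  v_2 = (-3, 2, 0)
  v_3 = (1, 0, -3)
Orthogonal basis:
  u_1 = (-1, 2, 2)
  u_2 = (-20/9, 4/9, -14/9)
  u_3 = (16/17, 24/17, -16/17)

Apply the Gram-Schmidt recurrence
  u_1 = v_1
  u_i = v_i − Σ_{j<i} ((v_i · u_j) / (u_j · u_j)) · u_j.

Step by step this gives:
  u_1 = (-1, 2, 2)
  u_2 = (-20/9, 4/9, -14/9)
  u_3 = (16/17, 24/17, -16/17)

Orthogonality check:
  u_2 · u_1 = 0 (should be 0)
  u_3 · u_1 = 0 (should be 0)
  u_3 · u_2 = 0 (should be 0)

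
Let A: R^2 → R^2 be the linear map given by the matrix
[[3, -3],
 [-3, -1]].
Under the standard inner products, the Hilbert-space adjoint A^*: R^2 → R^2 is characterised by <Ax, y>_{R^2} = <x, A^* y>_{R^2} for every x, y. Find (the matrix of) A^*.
A^* = A^T =
[[3, -3],
 [-3, -1]]

For real matrices with standard dot products, the defining identity <Ax, y> = <x, A^* y> gives (Ax)^T y = x^T (A^*) y, i.e. x^T A^T y = x^T (A^*) y. Since this holds for all x, y, we must have A^* = A^T. Therefore
A^* =
[[3, -3],
 [-3, -1]].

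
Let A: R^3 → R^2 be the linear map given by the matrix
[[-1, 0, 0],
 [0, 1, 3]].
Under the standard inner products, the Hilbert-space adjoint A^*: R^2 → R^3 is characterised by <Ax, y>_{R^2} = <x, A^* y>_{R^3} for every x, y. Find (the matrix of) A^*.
A^* = A^T =
[[-1, 0],
 [0, 1],
 [0, 3]]

For real matrices with standard dot products, the defining identity <Ax, y> = <x, A^* y> gives (Ax)^T y = x^T (A^*) y, i.e. x^T A^T y = x^T (A^*) y. Since this holds for all x, y, we must have A^* = A^T. Therefore
A^* =
[[-1, 0],
 [0, 1],
 [0, 3]].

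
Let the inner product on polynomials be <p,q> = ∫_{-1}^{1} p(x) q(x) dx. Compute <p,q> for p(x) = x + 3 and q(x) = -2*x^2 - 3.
<p,q> = -22

Expand the product: p(x)·q(x) = -2*x^3 - 6*x^2 - 3*x - 9.
∫_{-1}^{1} of each monomial x^k gives [2/(k+1) if k even, 0 if k odd]. Integrating term-by-term (or equivalently evaluating the antiderivative F(x) = -x^4/2 - 2*x^3 - 3*x^2/2 - 9*x at the endpoints):
  F(1) − F(−1) = -13 − (9) = -22.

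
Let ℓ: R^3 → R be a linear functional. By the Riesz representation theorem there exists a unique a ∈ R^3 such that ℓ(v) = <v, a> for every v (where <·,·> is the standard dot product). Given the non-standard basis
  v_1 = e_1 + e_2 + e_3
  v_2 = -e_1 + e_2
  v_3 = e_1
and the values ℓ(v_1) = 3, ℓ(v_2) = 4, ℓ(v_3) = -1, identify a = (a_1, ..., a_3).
a = (-1, 3, 1)

Write a = (a_1, ..., a_3) in the standard basis. For each basis vector v_i, ℓ(v_i) = <v_i, a> is a linear equation in the a_j's. Collect the n equations into a matrix system V a = ℓ, where row i of V is v_i (expressed in the standard basis). Since V is invertible (lower-triangular with 1s on the diagonal, up to permutation), solve by back-substitution:
  V =
[[1, 1, 1],
 [-1, 1, 0],
 [1, 0, 0]]
  V a = (3, 4, -1)
Solving gives a = (-1, 3, 1).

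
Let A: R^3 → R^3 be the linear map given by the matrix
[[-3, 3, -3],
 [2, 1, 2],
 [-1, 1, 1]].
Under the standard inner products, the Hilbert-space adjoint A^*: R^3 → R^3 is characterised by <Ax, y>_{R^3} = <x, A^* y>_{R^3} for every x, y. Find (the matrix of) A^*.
A^* = A^T =
[[-3, 2, -1],
 [3, 1, 1],
 [-3, 2, 1]]

For real matrices with standard dot products, the defining identity <Ax, y> = <x, A^* y> gives (Ax)^T y = x^T (A^*) y, i.e. x^T A^T y = x^T (A^*) y. Since this holds for all x, y, we must have A^* = A^T. Therefore
A^* =
[[-3, 2, -1],
 [3, 1, 1],
 [-3, 2, 1]].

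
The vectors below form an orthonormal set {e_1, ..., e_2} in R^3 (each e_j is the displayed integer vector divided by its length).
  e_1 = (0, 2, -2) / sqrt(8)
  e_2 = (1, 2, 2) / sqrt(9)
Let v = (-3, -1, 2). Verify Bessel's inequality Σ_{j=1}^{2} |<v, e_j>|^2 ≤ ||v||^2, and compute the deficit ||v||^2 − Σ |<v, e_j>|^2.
Σ |<v, e_j>|^2 = 83/18; ||v||^2 = 14; deficit = 169/18

Write each e_j = u_j / sqrt(<u_j, u_j>) where u_j is the displayed integer vector. Then <v, e_j> = <v, u_j> / sqrt(<u_j, u_j>), so |<v, e_j>|^2 = <v, u_j>^2 / <u_j, u_j>.
Coefficients: <v, e_1> = -6/sqrt(8), <v, e_2> = -1/sqrt(9).
Square and sum: Σ |<v, e_j>|^2 = 83/18.
Compute ||v||^2 = v·v = 14.
Deficit = 14 − 83/18 = 169/18 ≥ 0, confirming Bessel's inequality. (The deficit equals ||v − Σ <v,e_j> e_j||^2, the squared distance from v to span{e_j}.)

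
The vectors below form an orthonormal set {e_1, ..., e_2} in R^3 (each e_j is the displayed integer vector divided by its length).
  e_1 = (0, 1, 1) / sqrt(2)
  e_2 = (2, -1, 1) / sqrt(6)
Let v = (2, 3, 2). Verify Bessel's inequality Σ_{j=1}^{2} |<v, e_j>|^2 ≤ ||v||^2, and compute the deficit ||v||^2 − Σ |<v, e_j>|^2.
Σ |<v, e_j>|^2 = 14; ||v||^2 = 17; deficit = 3

Write each e_j = u_j / sqrt(<u_j, u_j>) where u_j is the displayed integer vector. Then <v, e_j> = <v, u_j> / sqrt(<u_j, u_j>), so |<v, e_j>|^2 = <v, u_j>^2 / <u_j, u_j>.
Coefficients: <v, e_1> = 5/sqrt(2), <v, e_2> = 3/sqrt(6).
Square and sum: Σ |<v, e_j>|^2 = 14.
Compute ||v||^2 = v·v = 17.
Deficit = 17 − 14 = 3 ≥ 0, confirming Bessel's inequality. (The deficit equals ||v − Σ <v,e_j> e_j||^2, the squared distance from v to span{e_j}.)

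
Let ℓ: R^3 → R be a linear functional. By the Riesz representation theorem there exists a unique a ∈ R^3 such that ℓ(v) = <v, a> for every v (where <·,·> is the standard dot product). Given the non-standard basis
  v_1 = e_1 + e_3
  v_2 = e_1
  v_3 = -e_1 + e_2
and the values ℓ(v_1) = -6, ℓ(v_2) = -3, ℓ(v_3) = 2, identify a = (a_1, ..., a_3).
a = (-3, -1, -3)

Write a = (a_1, ..., a_3) in the standard basis. For each basis vector v_i, ℓ(v_i) = <v_i, a> is a linear equation in the a_j's. Collect the n equations into a matrix system V a = ℓ, where row i of V is v_i (expressed in the standard basis). Since V is invertible (lower-triangular with 1s on the diagonal, up to permutation), solve by back-substitution:
  V =
[[1, 0, 1],
 [1, 0, 0],
 [-1, 1, 0]]
  V a = (-6, -3, 2)
Solving gives a = (-3, -1, -3).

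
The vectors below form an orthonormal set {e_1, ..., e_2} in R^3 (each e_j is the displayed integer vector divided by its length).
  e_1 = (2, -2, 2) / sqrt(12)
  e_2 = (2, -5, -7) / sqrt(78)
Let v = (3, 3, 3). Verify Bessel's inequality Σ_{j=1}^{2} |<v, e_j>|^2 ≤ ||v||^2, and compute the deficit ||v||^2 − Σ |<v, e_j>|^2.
Σ |<v, e_j>|^2 = 189/13; ||v||^2 = 27; deficit = 162/13

Write each e_j = u_j / sqrt(<u_j, u_j>) where u_j is the displayed integer vector. Then <v, e_j> = <v, u_j> / sqrt(<u_j, u_j>), so |<v, e_j>|^2 = <v, u_j>^2 / <u_j, u_j>.
Coefficients: <v, e_1> = 6/sqrt(12), <v, e_2> = -30/sqrt(78).
Square and sum: Σ |<v, e_j>|^2 = 189/13.
Compute ||v||^2 = v·v = 27.
Deficit = 27 − 189/13 = 162/13 ≥ 0, confirming Bessel's inequality. (The deficit equals ||v − Σ <v,e_j> e_j||^2, the squared distance from v to span{e_j}.)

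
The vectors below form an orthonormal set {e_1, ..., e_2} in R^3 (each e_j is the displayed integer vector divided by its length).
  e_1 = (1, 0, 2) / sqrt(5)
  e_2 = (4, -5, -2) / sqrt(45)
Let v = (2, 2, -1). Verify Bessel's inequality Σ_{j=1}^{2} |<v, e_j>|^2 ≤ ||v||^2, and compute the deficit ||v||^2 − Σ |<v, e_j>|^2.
Σ |<v, e_j>|^2 = 0; ||v||^2 = 9; deficit = 9

Write each e_j = u_j / sqrt(<u_j, u_j>) where u_j is the displayed integer vector. Then <v, e_j> = <v, u_j> / sqrt(<u_j, u_j>), so |<v, e_j>|^2 = <v, u_j>^2 / <u_j, u_j>.
Coefficients: <v, e_1> = 0/sqrt(5), <v, e_2> = 0/sqrt(45).
Square and sum: Σ |<v, e_j>|^2 = 0.
Compute ||v||^2 = v·v = 9.
Deficit = 9 − 0 = 9 ≥ 0, confirming Bessel's inequality. (The deficit equals ||v − Σ <v,e_j> e_j||^2, the squared distance from v to span{e_j}.)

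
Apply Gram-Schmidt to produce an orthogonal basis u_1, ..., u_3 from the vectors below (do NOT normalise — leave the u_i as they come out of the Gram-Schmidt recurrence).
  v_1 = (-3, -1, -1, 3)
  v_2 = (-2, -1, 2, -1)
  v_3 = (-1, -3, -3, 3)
Orthogonal basis:
  u_1 = (-3, -1, -1, 3)
  u_2 = (-17/10, -9/10, 21/10, -13/10)
  u_3 = (34/49, -129/49, -6/7, -23/49)

Apply the Gram-Schmidt recurrence
  u_1 = v_1
  u_i = v_i − Σ_{j<i} ((v_i · u_j) / (u_j · u_j)) · u_j.

Step by step this gives:
  u_1 = (-3, -1, -1, 3)
  u_2 = (-17/10, -9/10, 21/10, -13/10)
  u_3 = (34/49, -129/49, -6/7, -23/49)

Orthogonality check:
  u_2 · u_1 = 0 (should be 0)
  u_3 · u_1 = 0 (should be 0)
  u_3 · u_2 = 0 (should be 0)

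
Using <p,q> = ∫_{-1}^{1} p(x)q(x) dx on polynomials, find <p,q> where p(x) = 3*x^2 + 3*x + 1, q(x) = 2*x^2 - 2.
<p,q> = -64/15

Expand the product: p(x)·q(x) = 6*x^4 + 6*x^3 - 4*x^2 - 6*x - 2.
∫_{-1}^{1} of each monomial x^k gives [2/(k+1) if k even, 0 if k odd]. Integrating term-by-term (or equivalently evaluating the antiderivative F(x) = 6*x^5/5 + 3*x^4/2 - 4*x^3/3 - 3*x^2 - 2*x at the endpoints):
  F(1) − F(−1) = -109/30 − (19/30) = -64/15.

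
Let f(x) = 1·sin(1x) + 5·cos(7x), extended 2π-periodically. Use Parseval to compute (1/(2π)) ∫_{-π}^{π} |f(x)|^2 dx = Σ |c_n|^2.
Σ |c_n|^2 = 13

Expand |f|^2 and use orthogonality of {sin(nx), cos(mx)} on [-π, π]:
  ∫_{-π}^{π} sin(nx)^2 dx = π, ∫ cos(mx)^2 dx = π, and cross terms integrate to 0.
So ∫_{-π}^{π} f(x)^2 dx = 1^2 · π + 5^2 · π = (1 + 25)π.
Divide by 2π: (1 + 25)/2 = 13.
By Parseval, this equals Σ |c_n|^2.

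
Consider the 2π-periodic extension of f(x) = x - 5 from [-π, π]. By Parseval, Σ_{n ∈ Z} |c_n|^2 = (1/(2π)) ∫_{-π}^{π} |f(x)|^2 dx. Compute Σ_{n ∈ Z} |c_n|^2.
Σ |c_n|^2 = π^2/3 + 25

Expand and integrate term by term over [-π, π]:
  ∫ (x)^2 dx = 1·(2π^3/3); ∫ 2·1·(-5)·x dx = 0 (odd integrand); ∫ (-5)^2 dx = 25·2π.
So (1/(2π)) ∫_{-π}^{π} (x - 5)^2 dx = 1π^2/3 + 25 = π^2/3 + 25.
Parseval ⇒ Σ |c_n|^2 = π^2/3 + 25.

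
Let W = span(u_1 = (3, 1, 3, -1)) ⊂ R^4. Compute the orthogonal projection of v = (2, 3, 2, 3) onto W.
proj_W(v) = (9/5, 3/5, 9/5, -3/5)

Set up U = [u_1 | ... | u_1] ∈ R^(4×1). The projector onto W = col(U) is P = U (U^T U)^(-1) U^T.
Compute U^T U =
  [20],
and U^T v = (12).
Solve U^T U · c = U^T v for the coefficients: c = (3/5). The projection is proj_W(v) = U c.
Check: (v - proj_W(v)) · u_1 = 0  (should be 0).
Result: proj_W(v) = (9/5, 3/5, 9/5, -3/5).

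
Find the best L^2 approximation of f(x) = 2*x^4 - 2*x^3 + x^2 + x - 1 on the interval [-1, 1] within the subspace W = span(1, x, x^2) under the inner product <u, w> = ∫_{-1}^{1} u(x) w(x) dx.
g(x) = 19*x^2/7 - x/5 - 41/35

The best approximation g ∈ W is the orthogonal projection of f onto W. Writing g = a_0 + a_1 x + a_2 x^2, the coefficients solve the normal equations G · a = b where
  G_{ij} = <φ_i, φ_j> and b_i = <f, φ_i>, with φ_0 = 1, φ_1 = x, φ_2 = x^2.
G =
  [2, 0, 2/3]
  [0, 2/3, 0]
  [2/3, 0, 2/5],
b = (-8/15, -2/15, 32/105).
Solving gives a_0 = -41/35, a_1 = -1/5, a_2 = 19/7, so
  g(x) = 19*x^2/7 - x/5 - 41/35.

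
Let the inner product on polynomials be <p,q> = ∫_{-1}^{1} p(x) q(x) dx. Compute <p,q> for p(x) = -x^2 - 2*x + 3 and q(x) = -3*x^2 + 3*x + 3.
<p,q> = 36/5

Expand the product: p(x)·q(x) = 3*x^4 + 3*x^3 - 18*x^2 + 3*x + 9.
∫_{-1}^{1} of each monomial x^k gives [2/(k+1) if k even, 0 if k odd]. Integrating term-by-term (or equivalently evaluating the antiderivative F(x) = 3*x^5/5 + 3*x^4/4 - 6*x^3 + 3*x^2/2 + 9*x at the endpoints):
  F(1) − F(−1) = 117/20 − (-27/20) = 36/5.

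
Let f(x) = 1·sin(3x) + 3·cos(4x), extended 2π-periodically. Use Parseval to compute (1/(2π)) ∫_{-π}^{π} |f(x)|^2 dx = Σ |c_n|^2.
Σ |c_n|^2 = 5

Expand |f|^2 and use orthogonality of {sin(nx), cos(mx)} on [-π, π]:
  ∫_{-π}^{π} sin(nx)^2 dx = π, ∫ cos(mx)^2 dx = π, and cross terms integrate to 0.
So ∫_{-π}^{π} f(x)^2 dx = 1^2 · π + 3^2 · π = (1 + 9)π.
Divide by 2π: (1 + 9)/2 = 5.
By Parseval, this equals Σ |c_n|^2.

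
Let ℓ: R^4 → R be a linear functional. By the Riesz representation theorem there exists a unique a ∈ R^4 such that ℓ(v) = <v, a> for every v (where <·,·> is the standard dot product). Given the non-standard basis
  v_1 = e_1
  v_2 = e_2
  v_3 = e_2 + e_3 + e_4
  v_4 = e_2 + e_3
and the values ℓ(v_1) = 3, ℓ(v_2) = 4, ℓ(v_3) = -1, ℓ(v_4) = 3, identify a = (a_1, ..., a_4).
a = (3, 4, -1, -4)

Write a = (a_1, ..., a_4) in the standard basis. For each basis vector v_i, ℓ(v_i) = <v_i, a> is a linear equation in the a_j's. Collect the n equations into a matrix system V a = ℓ, where row i of V is v_i (expressed in the standard basis). Since V is invertible (lower-triangular with 1s on the diagonal, up to permutation), solve by back-substitution:
  V =
[[1, 0, 0, 0],
 [0, 1, 0, 0],
 [0, 1, 1, 1],
 [0, 1, 1, 0]]
  V a = (3, 4, -1, 3)
Solving gives a = (3, 4, -1, -4).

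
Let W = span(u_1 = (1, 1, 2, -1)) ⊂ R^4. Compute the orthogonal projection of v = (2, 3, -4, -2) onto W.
proj_W(v) = (-1/7, -1/7, -2/7, 1/7)

Set up U = [u_1 | ... | u_1] ∈ R^(4×1). The projector onto W = col(U) is P = U (U^T U)^(-1) U^T.
Compute U^T U =
  [7],
and U^T v = (-1).
Solve U^T U · c = U^T v for the coefficients: c = (-1/7). The projection is proj_W(v) = U c.
Check: (v - proj_W(v)) · u_1 = 0  (should be 0).
Result: proj_W(v) = (-1/7, -1/7, -2/7, 1/7).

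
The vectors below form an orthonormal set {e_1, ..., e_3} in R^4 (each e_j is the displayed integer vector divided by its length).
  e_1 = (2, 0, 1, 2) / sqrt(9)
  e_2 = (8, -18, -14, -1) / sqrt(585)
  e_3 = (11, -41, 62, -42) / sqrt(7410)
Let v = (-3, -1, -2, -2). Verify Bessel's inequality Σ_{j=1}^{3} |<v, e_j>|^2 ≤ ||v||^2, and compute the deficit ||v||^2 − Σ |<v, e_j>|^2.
Σ |<v, e_j>|^2 = 976/57; ||v||^2 = 18; deficit = 50/57

Write each e_j = u_j / sqrt(<u_j, u_j>) where u_j is the displayed integer vector. Then <v, e_j> = <v, u_j> / sqrt(<u_j, u_j>), so |<v, e_j>|^2 = <v, u_j>^2 / <u_j, u_j>.
Coefficients: <v, e_1> = -12/sqrt(9), <v, e_2> = 24/sqrt(585), <v, e_3> = -32/sqrt(7410).
Square and sum: Σ |<v, e_j>|^2 = 976/57.
Compute ||v||^2 = v·v = 18.
Deficit = 18 − 976/57 = 50/57 ≥ 0, confirming Bessel's inequality. (The deficit equals ||v − Σ <v,e_j> e_j||^2, the squared distance from v to span{e_j}.)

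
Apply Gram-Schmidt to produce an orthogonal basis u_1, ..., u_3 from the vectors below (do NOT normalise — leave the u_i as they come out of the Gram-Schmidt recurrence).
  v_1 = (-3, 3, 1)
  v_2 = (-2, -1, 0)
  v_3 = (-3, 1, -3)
Orthogonal basis:
  u_1 = (-3, 3, 1)
  u_2 = (-29/19, -28/19, -3/19)
  u_3 = (-16/43, 32/43, -144/43)

Apply the Gram-Schmidt recurrence
  u_1 = v_1
  u_i = v_i − Σ_{j<i} ((v_i · u_j) / (u_j · u_j)) · u_j.

Step by step this gives:
  u_1 = (-3, 3, 1)
  u_2 = (-29/19, -28/19, -3/19)
  u_3 = (-16/43, 32/43, -144/43)

Orthogonality check:
  u_2 · u_1 = 0 (should be 0)
  u_3 · u_1 = 0 (should be 0)
  u_3 · u_2 = 0 (should be 0)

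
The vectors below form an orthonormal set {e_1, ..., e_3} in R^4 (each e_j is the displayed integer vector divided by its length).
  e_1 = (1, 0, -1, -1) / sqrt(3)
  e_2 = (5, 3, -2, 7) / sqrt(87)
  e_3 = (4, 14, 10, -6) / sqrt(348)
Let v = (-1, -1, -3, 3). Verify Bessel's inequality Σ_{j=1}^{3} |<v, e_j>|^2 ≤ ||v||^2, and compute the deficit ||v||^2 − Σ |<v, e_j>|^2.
Σ |<v, e_j>|^2 = 17; ||v||^2 = 20; deficit = 3

Write each e_j = u_j / sqrt(<u_j, u_j>) where u_j is the displayed integer vector. Then <v, e_j> = <v, u_j> / sqrt(<u_j, u_j>), so |<v, e_j>|^2 = <v, u_j>^2 / <u_j, u_j>.
Coefficients: <v, e_1> = -1/sqrt(3), <v, e_2> = 19/sqrt(87), <v, e_3> = -66/sqrt(348).
Square and sum: Σ |<v, e_j>|^2 = 17.
Compute ||v||^2 = v·v = 20.
Deficit = 20 − 17 = 3 ≥ 0, confirming Bessel's inequality. (The deficit equals ||v − Σ <v,e_j> e_j||^2, the squared distance from v to span{e_j}.)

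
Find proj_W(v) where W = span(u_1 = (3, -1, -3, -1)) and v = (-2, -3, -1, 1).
proj_W(v) = (-3/20, 1/20, 3/20, 1/20)

Set up U = [u_1 | ... | u_1] ∈ R^(4×1). The projector onto W = col(U) is P = U (U^T U)^(-1) U^T.
Compute U^T U =
  [20],
and U^T v = (-1).
Solve U^T U · c = U^T v for the coefficients: c = (-1/20). The projection is proj_W(v) = U c.
Check: (v - proj_W(v)) · u_1 = 0  (should be 0).
Result: proj_W(v) = (-3/20, 1/20, 3/20, 1/20).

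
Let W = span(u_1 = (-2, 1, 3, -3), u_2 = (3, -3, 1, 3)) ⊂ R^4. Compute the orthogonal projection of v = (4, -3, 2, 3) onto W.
proj_W(v) = (1402/419, -1490/419, 790/419, 1314/419)

Set up U = [u_1 | ... | u_2] ∈ R^(4×2). The projector onto W = col(U) is P = U (U^T U)^(-1) U^T.
Compute U^T U =
  [23, -15]
  [-15, 28],
and U^T v = (-14, 32).
Solve U^T U · c = U^T v for the coefficients: c = (88/419, 526/419). The projection is proj_W(v) = U c.
Check: (v - proj_W(v)) · u_1 = 0  (should be 0).
Check: (v - proj_W(v)) · u_2 = 0  (should be 0).
Result: proj_W(v) = (1402/419, -1490/419, 790/419, 1314/419).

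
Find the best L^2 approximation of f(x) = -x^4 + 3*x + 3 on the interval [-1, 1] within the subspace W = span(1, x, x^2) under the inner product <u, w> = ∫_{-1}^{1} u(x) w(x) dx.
g(x) = -6*x^2/7 + 3*x + 108/35

The best approximation g ∈ W is the orthogonal projection of f onto W. Writing g = a_0 + a_1 x + a_2 x^2, the coefficients solve the normal equations G · a = b where
  G_{ij} = <φ_i, φ_j> and b_i = <f, φ_i>, with φ_0 = 1, φ_1 = x, φ_2 = x^2.
G =
  [2, 0, 2/3]
  [0, 2/3, 0]
  [2/3, 0, 2/5],
b = (28/5, 2, 12/7).
Solving gives a_0 = 108/35, a_1 = 3, a_2 = -6/7, so
  g(x) = -6*x^2/7 + 3*x + 108/35.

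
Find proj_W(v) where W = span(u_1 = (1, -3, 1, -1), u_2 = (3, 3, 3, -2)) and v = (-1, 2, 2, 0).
proj_W(v) = (163/371, 747/371, 163/371, -60/371)

Set up U = [u_1 | ... | u_2] ∈ R^(4×2). The projector onto W = col(U) is P = U (U^T U)^(-1) U^T.
Compute U^T U =
  [12, -1]
  [-1, 31],
and U^T v = (-5, 9).
Solve U^T U · c = U^T v for the coefficients: c = (-146/371, 103/371). The projection is proj_W(v) = U c.
Check: (v - proj_W(v)) · u_1 = 0  (should be 0).
Check: (v - proj_W(v)) · u_2 = 0  (should be 0).
Result: proj_W(v) = (163/371, 747/371, 163/371, -60/371).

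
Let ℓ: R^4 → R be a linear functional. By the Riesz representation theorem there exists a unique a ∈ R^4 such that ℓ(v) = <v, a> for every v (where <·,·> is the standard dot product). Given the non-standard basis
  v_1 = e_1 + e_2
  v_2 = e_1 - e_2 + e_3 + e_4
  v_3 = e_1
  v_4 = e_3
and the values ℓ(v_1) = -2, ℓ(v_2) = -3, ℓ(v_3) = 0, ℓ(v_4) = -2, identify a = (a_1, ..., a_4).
a = (0, -2, -2, -3)

Write a = (a_1, ..., a_4) in the standard basis. For each basis vector v_i, ℓ(v_i) = <v_i, a> is a linear equation in the a_j's. Collect the n equations into a matrix system V a = ℓ, where row i of V is v_i (expressed in the standard basis). Since V is invertible (lower-triangular with 1s on the diagonal, up to permutation), solve by back-substitution:
  V =
[[1, 1, 0, 0],
 [1, -1, 1, 1],
 [1, 0, 0, 0],
 [0, 0, 1, 0]]
  V a = (-2, -3, 0, -2)
Solving gives a = (0, -2, -2, -3).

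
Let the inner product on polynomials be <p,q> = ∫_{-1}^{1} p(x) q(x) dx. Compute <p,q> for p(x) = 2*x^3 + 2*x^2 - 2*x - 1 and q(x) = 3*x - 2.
<p,q> = -4/15

Expand the product: p(x)·q(x) = 6*x^4 + 2*x^3 - 10*x^2 + x + 2.
∫_{-1}^{1} of each monomial x^k gives [2/(k+1) if k even, 0 if k odd]. Integrating term-by-term (or equivalently evaluating the antiderivative F(x) = 6*x^5/5 + x^4/2 - 10*x^3/3 + x^2/2 + 2*x at the endpoints):
  F(1) − F(−1) = 13/15 − (17/15) = -4/15.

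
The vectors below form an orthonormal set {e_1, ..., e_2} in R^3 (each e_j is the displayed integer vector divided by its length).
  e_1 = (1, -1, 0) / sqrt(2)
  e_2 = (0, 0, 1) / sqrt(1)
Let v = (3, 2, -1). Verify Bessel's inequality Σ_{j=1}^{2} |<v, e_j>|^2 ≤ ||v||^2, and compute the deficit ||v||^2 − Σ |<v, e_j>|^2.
Σ |<v, e_j>|^2 = 3/2; ||v||^2 = 14; deficit = 25/2

Write each e_j = u_j / sqrt(<u_j, u_j>) where u_j is the displayed integer vector. Then <v, e_j> = <v, u_j> / sqrt(<u_j, u_j>), so |<v, e_j>|^2 = <v, u_j>^2 / <u_j, u_j>.
Coefficients: <v, e_1> = 1/sqrt(2), <v, e_2> = -1/sqrt(1).
Square and sum: Σ |<v, e_j>|^2 = 3/2.
Compute ||v||^2 = v·v = 14.
Deficit = 14 − 3/2 = 25/2 ≥ 0, confirming Bessel's inequality. (The deficit equals ||v − Σ <v,e_j> e_j||^2, the squared distance from v to span{e_j}.)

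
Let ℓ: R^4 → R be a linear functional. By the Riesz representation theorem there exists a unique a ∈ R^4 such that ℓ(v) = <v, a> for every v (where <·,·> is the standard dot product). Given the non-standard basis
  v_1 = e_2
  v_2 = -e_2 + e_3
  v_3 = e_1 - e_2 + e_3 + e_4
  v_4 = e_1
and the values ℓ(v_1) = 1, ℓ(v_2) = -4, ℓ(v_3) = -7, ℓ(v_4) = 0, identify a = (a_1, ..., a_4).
a = (0, 1, -3, -3)

Write a = (a_1, ..., a_4) in the standard basis. For each basis vector v_i, ℓ(v_i) = <v_i, a> is a linear equation in the a_j's. Collect the n equations into a matrix system V a = ℓ, where row i of V is v_i (expressed in the standard basis). Since V is invertible (lower-triangular with 1s on the diagonal, up to permutation), solve by back-substitution:
  V =
[[0, 1, 0, 0],
 [0, -1, 1, 0],
 [1, -1, 1, 1],
 [1, 0, 0, 0]]
  V a = (1, -4, -7, 0)
Solving gives a = (0, 1, -3, -3).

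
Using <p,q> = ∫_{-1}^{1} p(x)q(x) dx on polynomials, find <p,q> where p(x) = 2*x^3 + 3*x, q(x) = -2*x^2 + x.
<p,q> = 14/5

Expand the product: p(x)·q(x) = -4*x^5 + 2*x^4 - 6*x^3 + 3*x^2.
∫_{-1}^{1} of each monomial x^k gives [2/(k+1) if k even, 0 if k odd]. Integrating term-by-term (or equivalently evaluating the antiderivative F(x) = -2*x^6/3 + 2*x^5/5 - 3*x^4/2 + x^3 at the endpoints):
  F(1) − F(−1) = -23/30 − (-107/30) = 14/5.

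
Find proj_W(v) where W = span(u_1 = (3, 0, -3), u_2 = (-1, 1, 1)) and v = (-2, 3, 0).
proj_W(v) = (-1, 3, 1)

Set up U = [u_1 | ... | u_2] ∈ R^(3×2). The projector onto W = col(U) is P = U (U^T U)^(-1) U^T.
Compute U^T U =
  [18, -6]
  [-6, 3],
and U^T v = (-6, 5).
Solve U^T U · c = U^T v for the coefficients: c = (2/3, 3). The projection is proj_W(v) = U c.
Check: (v - proj_W(v)) · u_1 = 0  (should be 0).
Check: (v - proj_W(v)) · u_2 = 0  (should be 0).
Result: proj_W(v) = (-1, 3, 1).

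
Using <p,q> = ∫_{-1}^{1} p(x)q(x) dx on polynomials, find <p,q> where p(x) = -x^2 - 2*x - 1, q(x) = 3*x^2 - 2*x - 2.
<p,q> = 24/5

Expand the product: p(x)·q(x) = -3*x^4 - 4*x^3 + 3*x^2 + 6*x + 2.
∫_{-1}^{1} of each monomial x^k gives [2/(k+1) if k even, 0 if k odd]. Integrating term-by-term (or equivalently evaluating the antiderivative F(x) = -3*x^5/5 - x^4 + x^3 + 3*x^2 + 2*x at the endpoints):
  F(1) − F(−1) = 22/5 − (-2/5) = 24/5.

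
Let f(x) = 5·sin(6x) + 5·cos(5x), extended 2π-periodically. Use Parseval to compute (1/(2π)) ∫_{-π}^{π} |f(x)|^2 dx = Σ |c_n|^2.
Σ |c_n|^2 = 25

Expand |f|^2 and use orthogonality of {sin(nx), cos(mx)} on [-π, π]:
  ∫_{-π}^{π} sin(nx)^2 dx = π, ∫ cos(mx)^2 dx = π, and cross terms integrate to 0.
So ∫_{-π}^{π} f(x)^2 dx = 5^2 · π + 5^2 · π = (25 + 25)π.
Divide by 2π: (25 + 25)/2 = 25.
By Parseval, this equals Σ |c_n|^2.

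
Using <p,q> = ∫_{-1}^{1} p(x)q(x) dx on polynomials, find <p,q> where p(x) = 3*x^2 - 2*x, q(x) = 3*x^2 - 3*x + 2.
<p,q> = 58/5

Expand the product: p(x)·q(x) = 9*x^4 - 15*x^3 + 12*x^2 - 4*x.
∫_{-1}^{1} of each monomial x^k gives [2/(k+1) if k even, 0 if k odd]. Integrating term-by-term (or equivalently evaluating the antiderivative F(x) = 9*x^5/5 - 15*x^4/4 + 4*x^3 - 2*x^2 at the endpoints):
  F(1) − F(−1) = 1/20 − (-231/20) = 58/5.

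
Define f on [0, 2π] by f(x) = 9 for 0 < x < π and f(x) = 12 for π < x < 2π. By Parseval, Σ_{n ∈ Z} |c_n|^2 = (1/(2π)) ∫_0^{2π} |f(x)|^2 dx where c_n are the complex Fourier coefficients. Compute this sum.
Σ |c_n|^2 = 225/2

Parseval equates the L^2 energy of f (normalised by 1/(2π)) with the ℓ^2 sum of its Fourier coefficients: (1/(2π)) ∫_0^{2π} |f|^2 = Σ |c_n|^2.
Compute the left side: (1/(2π)) [∫_0^π 9^2 dx + ∫_π^{2π} 12^2 dx] = (1/(2π)) · (81π + 144π) = (81 + 144)/2 = 225/2.
So Σ_{n ∈ Z} |c_n|^2 = 225/2.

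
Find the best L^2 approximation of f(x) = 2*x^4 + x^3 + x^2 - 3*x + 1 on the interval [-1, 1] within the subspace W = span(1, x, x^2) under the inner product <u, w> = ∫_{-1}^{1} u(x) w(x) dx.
g(x) = 19*x^2/7 - 12*x/5 + 29/35

The best approximation g ∈ W is the orthogonal projection of f onto W. Writing g = a_0 + a_1 x + a_2 x^2, the coefficients solve the normal equations G · a = b where
  G_{ij} = <φ_i, φ_j> and b_i = <f, φ_i>, with φ_0 = 1, φ_1 = x, φ_2 = x^2.
G =
  [2, 0, 2/3]
  [0, 2/3, 0]
  [2/3, 0, 2/5],
b = (52/15, -8/5, 172/105).
Solving gives a_0 = 29/35, a_1 = -12/5, a_2 = 19/7, so
  g(x) = 19*x^2/7 - 12*x/5 + 29/35.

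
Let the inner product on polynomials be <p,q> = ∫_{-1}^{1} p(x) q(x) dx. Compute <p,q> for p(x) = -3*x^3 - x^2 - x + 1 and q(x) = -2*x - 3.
<p,q> = -4/15

Expand the product: p(x)·q(x) = 6*x^4 + 11*x^3 + 5*x^2 + x - 3.
∫_{-1}^{1} of each monomial x^k gives [2/(k+1) if k even, 0 if k odd]. Integrating term-by-term (or equivalently evaluating the antiderivative F(x) = 6*x^5/5 + 11*x^4/4 + 5*x^3/3 + x^2/2 - 3*x at the endpoints):
  F(1) − F(−1) = 187/60 − (203/60) = -4/15.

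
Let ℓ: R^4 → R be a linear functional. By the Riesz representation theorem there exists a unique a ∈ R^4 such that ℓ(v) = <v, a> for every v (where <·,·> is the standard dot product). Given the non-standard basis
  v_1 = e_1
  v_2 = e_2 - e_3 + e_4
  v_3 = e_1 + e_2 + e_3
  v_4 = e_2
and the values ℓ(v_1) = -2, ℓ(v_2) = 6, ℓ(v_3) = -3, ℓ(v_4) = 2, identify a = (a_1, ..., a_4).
a = (-2, 2, -3, 1)

Write a = (a_1, ..., a_4) in the standard basis. For each basis vector v_i, ℓ(v_i) = <v_i, a> is a linear equation in the a_j's. Collect the n equations into a matrix system V a = ℓ, where row i of V is v_i (expressed in the standard basis). Since V is invertible (lower-triangular with 1s on the diagonal, up to permutation), solve by back-substitution:
  V =
[[1, 0, 0, 0],
 [0, 1, -1, 1],
 [1, 1, 1, 0],
 [0, 1, 0, 0]]
  V a = (-2, 6, -3, 2)
Solving gives a = (-2, 2, -3, 1).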